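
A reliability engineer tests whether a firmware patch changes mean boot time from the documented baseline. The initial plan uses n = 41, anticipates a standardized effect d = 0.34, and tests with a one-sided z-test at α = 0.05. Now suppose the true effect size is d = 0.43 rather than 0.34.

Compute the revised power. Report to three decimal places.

Power ≈ 0.866

With d = 0.43: δ = d·√n = 0.43 × √41 = 2.7533. Critical value z_{0.05} = 1.645.
Revised power = Φ(δ − 1.645) = Φ(1.108) = 0.8662.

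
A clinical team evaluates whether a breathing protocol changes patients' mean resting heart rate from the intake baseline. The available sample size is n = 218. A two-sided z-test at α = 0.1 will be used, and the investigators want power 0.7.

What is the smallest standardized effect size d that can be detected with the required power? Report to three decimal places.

d ≈ 0.147

Need Φ(δ − 1.645) = 0.7, so δ = 1.645 + 0.524 = 2.169.
(The second rejection-region term Φ(−δ − z_{α/2}) is negligible and dropped.)
δ = d·√n ⇒ d = δ/√n = 2.169/√218 = 0.1469.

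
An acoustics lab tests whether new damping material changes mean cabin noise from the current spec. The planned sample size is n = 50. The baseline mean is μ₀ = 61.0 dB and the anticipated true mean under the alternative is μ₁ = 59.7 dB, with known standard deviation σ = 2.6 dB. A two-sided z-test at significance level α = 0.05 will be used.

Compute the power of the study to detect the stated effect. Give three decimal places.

Standardized effect: d = |μ₁ − μ₀| / σ = |59.7 − 61.0| / 2.6 = 0.5000
Noncentrality parameter: δ = d·√n = 0.5000 × √50 = 3.5355
Two-sided α = 0.05 → critical value z_{0.025} = 1.960.
Power = Φ(δ − 1.960) + Φ(−δ − 1.960) = Φ(1.576) + Φ(-5.495) = 0.9424 + 0.0000 = 0.9424.

Power ≈ 0.942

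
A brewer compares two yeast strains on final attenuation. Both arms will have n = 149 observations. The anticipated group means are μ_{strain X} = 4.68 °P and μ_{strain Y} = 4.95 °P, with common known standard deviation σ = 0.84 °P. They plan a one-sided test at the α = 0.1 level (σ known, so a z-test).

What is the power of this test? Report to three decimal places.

Standardized effect: d = |μ_{strain X} − μ_{strain Y}| / σ = |4.68 − 4.95| / 0.84 = 0.3214
Noncentrality parameter: δ = d·√(n/2) = 0.3214 × √(149/2) = 2.7744
Critical value for a one-sided test at α = 0.1: z_α = 1.282.
Power = Φ(δ − 1.282) = Φ(1.493) = 0.9323.

Power ≈ 0.932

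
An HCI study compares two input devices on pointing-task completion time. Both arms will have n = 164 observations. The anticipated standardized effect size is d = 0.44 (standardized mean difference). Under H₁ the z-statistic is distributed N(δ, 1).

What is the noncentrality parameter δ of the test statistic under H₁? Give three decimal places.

δ = d·√(n/2) = 0.44 × √(164/2) = 3.9844

δ ≈ 3.984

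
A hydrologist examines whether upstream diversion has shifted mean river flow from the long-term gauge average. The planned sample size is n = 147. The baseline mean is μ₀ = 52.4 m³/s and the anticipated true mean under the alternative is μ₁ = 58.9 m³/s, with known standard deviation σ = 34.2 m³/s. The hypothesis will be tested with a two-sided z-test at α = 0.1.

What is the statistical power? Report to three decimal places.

Power ≈ 0.745

Standardized effect: d = |μ₁ − μ₀| / σ = |58.9 − 52.4| / 34.2 = 0.1901
Noncentrality parameter: δ = d·√n = 0.1901 × √147 = 2.3043
Critical value for a two-sided test at α = 0.1: z_{α/2} = 1.645.
Power = Φ(δ − 1.645) + Φ(−δ − 1.645) = Φ(0.659) + Φ(-3.949) = 0.7452 + 0.0000 = 0.7452.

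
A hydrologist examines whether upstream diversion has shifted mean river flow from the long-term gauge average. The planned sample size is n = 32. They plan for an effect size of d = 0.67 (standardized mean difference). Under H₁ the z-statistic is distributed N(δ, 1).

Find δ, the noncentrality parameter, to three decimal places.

δ = d·√n = 0.67 × √32 = 3.7901

δ ≈ 3.790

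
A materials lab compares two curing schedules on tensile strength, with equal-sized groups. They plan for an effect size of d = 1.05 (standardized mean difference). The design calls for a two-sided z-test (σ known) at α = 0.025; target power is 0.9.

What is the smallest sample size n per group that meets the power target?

n = 23 per group

For power 0.9 need Φ(δ − z_{0.0125}) = 0.9, so δ = z_{0.0125} + z_{0.10} = 2.241 + 1.282 = 3.523.
(Ignoring the negligible lower-tail rejection probability gives the usual closed-form inversion.)
δ = d·√(n/2) ⇒ n = 2(δ/d)² = 2 × (3.523 / 1.05)² = 22.51.
Round up to the next whole unit.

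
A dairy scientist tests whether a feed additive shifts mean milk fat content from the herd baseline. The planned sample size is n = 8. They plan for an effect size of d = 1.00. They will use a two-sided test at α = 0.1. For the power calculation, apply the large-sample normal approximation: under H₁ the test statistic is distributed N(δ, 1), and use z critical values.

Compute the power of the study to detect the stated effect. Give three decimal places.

Noncentrality parameter: δ = d·√n = 1.00 × √8 = 2.8284
Critical value for a two-sided test at α = 0.1: z_{α/2} = 1.645.
Power = Φ(δ − 1.645) + Φ(−δ − 1.645) = Φ(1.184) + Φ(-4.473) = 0.8817 + 0.0000 = 0.8817.

Power ≈ 0.882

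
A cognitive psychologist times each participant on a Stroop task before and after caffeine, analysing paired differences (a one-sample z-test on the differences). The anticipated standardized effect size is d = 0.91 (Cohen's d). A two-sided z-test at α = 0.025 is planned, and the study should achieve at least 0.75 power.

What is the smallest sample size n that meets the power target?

n = 11

Set Φ(δ − 2.241) = 0.75; then δ − 2.241 = Φ⁻¹(0.75) = 0.674, giving δ = 2.916.
(Ignoring the negligible lower-tail rejection probability gives the usual closed-form inversion.)
δ = d·√n ⇒ n = (δ/d)² = (2.916 / 0.91)² = 10.27.
Rounding up, n = 11.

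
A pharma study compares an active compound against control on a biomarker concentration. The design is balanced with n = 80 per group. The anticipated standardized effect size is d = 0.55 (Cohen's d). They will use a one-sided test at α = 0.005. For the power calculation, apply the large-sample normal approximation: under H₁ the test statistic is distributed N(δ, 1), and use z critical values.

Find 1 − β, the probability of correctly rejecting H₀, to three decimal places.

Noncentrality parameter: δ = d·√(n/2) = 0.55 × √(80/2) = 3.4785
Critical value for a one-sided test at α = 0.005: z_α = 2.576.
Power = Φ(δ − 2.576) = Φ(0.903) = 0.8167.

Power ≈ 0.817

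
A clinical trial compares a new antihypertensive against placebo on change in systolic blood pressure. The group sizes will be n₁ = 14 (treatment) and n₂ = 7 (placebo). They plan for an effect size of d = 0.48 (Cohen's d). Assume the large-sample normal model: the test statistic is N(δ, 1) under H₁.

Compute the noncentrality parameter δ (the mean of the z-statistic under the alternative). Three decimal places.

The noncentrality parameter scales effect size by the design's sample-size factor: δ = d / √(1/n₁ + 1/n₂) = 0.48 / √(1/14 + 1/7) = 1.0369

δ ≈ 1.037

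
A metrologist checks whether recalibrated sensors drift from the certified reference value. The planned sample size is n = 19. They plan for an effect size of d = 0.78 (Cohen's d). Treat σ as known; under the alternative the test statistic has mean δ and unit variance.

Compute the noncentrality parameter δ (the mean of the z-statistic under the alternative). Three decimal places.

The noncentrality parameter scales effect size by the design's sample-size factor: δ = d·√n = 0.78 × √19 = 3.3999

δ ≈ 3.400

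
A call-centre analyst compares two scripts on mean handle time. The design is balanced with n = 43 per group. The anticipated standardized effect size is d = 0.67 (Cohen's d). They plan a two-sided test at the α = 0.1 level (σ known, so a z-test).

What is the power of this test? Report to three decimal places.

Power ≈ 0.928

Noncentrality parameter: δ = d·√(n/2) = 0.67 × √(43/2) = 3.1067
Critical value for a two-sided test at α = 0.1: z_{α/2} = 1.645.
Power = Φ(δ − 1.645) + Φ(−δ − 1.645) = Φ(1.462) + Φ(-4.752) = 0.9281 + 0.0000 = 0.9281.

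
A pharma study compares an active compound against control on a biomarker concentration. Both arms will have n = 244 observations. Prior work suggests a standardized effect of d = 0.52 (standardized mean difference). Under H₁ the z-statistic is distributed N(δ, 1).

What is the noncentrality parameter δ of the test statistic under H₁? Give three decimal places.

δ ≈ 5.744

The noncentrality parameter scales effect size by the design's sample-size factor: δ = d·√(n/2) = 0.52 × √(244/2) = 5.7436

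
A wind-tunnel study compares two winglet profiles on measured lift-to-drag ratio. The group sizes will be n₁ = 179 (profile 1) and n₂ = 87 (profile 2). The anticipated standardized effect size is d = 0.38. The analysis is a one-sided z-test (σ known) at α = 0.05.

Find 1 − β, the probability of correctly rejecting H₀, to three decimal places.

Power ≈ 0.897

Noncentrality parameter: δ = d / √(1/n₁ + 1/n₂) = 0.38 / √(1/179 + 1/87) = 2.9076
One-sided α = 0.05 → critical value z_{0.05} = 1.645.
Power = P(Z > 1.645 − δ) = Φ(1.263) = 0.8967.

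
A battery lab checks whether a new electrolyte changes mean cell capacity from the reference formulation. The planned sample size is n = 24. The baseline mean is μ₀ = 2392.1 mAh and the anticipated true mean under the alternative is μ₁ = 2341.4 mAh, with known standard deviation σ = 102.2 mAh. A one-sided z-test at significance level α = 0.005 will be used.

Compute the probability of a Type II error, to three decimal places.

Standardized effect: d = |μ₁ − μ₀| / σ = |2341.4 − 2392.1| / 102.2 = 0.4961
Noncentrality parameter: δ = d·√n = 0.4961 × √24 = 2.4303
One-sided α = 0.005 → critical value z_{0.005} = 2.576.
Power = Φ(δ − 2.576) = Φ(-0.146) = 0.4422.
Type II error: β = 1 − power = 1 − 0.4422 = 0.5578.

β ≈ 0.558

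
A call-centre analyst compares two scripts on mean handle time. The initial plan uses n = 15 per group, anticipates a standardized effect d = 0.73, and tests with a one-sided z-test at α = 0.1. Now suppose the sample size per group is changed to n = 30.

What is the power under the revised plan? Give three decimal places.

Power ≈ 0.939

With n = 30 per group: δ = d·√(n/2) = 0.73 × √(30/2) = 2.8273. Critical value z_{0.1} = 1.282.
Revised power = Φ(δ − 1.282) = Φ(1.546) = 0.9389.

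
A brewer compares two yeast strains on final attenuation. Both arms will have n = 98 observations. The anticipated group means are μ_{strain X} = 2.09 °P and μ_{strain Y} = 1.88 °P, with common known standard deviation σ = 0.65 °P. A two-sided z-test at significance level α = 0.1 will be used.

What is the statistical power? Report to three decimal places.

Standardized effect: d = |μ_{strain X} − μ_{strain Y}| / σ = |2.09 − 1.88| / 0.65 = 0.3231
Noncentrality parameter: δ = d·√(n/2) = 0.3231 × √(98/2) = 2.2615
Two-sided α = 0.1 → critical value z_{0.05} = 1.645.
Power = Φ(δ − 1.645) + Φ(−δ − 1.645) = Φ(0.617) + Φ(-3.906) = 0.7313 + 0.0000 = 0.7313.

Power ≈ 0.731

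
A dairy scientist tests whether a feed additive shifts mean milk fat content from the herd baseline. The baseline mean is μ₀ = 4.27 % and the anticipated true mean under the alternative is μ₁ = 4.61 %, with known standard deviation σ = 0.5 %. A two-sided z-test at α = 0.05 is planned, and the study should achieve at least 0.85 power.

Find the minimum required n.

n = 20

Standardized effect: d = |μ₁ − μ₀| / σ = |4.61 − 4.27| / 0.5 = 0.6800
Set Φ(δ − 1.960) = 0.85; then δ − 1.960 = Φ⁻¹(0.85) = 1.036, giving δ = 2.996.
(The Φ(−δ − z_{α/2}) term is vanishingly small for δ > 0 and is dropped in the standard sample-size formula.)
δ = d·√n ⇒ n = (δ/d)² = (2.996 / 0.6800)² = 19.42.
Round up to the next whole unit.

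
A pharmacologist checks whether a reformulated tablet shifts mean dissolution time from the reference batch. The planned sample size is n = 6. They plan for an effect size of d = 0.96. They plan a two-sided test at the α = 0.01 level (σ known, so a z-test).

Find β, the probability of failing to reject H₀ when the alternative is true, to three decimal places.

β ≈ 0.589

Noncentrality parameter: δ = d·√n = 0.96 × √6 = 2.3515
Two-sided α = 0.01 → critical value z_{0.005} = 2.576.
Power = Φ(δ − 2.576) + Φ(−δ − 2.576) = Φ(-0.224) + Φ(-4.927) = 0.4113 + 0.0000 = 0.4113.
Type II error: β = 1 − power = 1 − 0.4113 = 0.5887.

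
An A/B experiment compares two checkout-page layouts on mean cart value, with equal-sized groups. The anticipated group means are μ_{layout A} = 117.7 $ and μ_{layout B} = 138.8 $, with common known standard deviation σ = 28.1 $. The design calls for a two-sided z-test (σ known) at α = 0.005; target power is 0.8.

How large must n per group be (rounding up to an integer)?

Standardized effect: d = |μ_{layout A} − μ_{layout B}| / σ = |117.7 − 138.8| / 28.1 = 0.7509
For power 0.8 need Φ(δ − z_{0.0025}) = 0.8, so δ = z_{0.0025} + z_{0.20} = 2.807 + 0.842 = 3.649.
(For δ > 0 the lower-tail rejection region contributes negligibly to power, so the one-term inversion is standard.)
δ = d·√(n/2) ⇒ n = 2(δ/d)² = 2 × (3.649 / 0.7509)² = 47.22.
Rounding up, n = 48 per group.

n = 48 per group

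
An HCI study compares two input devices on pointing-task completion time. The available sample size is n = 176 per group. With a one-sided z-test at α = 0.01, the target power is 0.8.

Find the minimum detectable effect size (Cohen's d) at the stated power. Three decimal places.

Required noncentrality: δ = z_{0.01} + z_{0.20} = 2.326 + 0.842 = 3.168.
δ = d·√(n/2) ⇒ d = δ/√(n/2) = 3.168/√(176/2) = 0.3377.

d ≈ 0.338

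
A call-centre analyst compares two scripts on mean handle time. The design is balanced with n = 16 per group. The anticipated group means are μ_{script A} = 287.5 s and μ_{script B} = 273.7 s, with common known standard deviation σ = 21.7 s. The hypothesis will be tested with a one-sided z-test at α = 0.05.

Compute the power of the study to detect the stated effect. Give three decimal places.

Power ≈ 0.561

Standardized effect: d = |μ_{script A} − μ_{script B}| / σ = |287.5 − 273.7| / 21.7 = 0.6359
Noncentrality parameter: δ = d·√(n/2) = 0.6359 × √(16/2) = 1.7987
Critical value for a one-sided test at α = 0.05: z_α = 1.645.
Power = P(Z > 1.645 − δ) = Φ(0.154) = 0.5611.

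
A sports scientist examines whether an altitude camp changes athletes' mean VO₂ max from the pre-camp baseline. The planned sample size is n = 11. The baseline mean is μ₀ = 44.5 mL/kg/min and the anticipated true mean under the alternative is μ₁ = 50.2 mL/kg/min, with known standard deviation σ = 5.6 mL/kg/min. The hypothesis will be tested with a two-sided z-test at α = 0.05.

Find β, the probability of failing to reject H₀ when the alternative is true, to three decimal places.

β ≈ 0.078

Standardized effect: d = |μ₁ − μ₀| / σ = |50.2 − 44.5| / 5.6 = 1.0179
Noncentrality parameter: δ = d·√n = 1.0179 × √11 = 3.3759
Critical value for a two-sided test at α = 0.05: z_{α/2} = 1.960.
Power = Φ(δ − 1.960) + Φ(−δ − 1.960) = Φ(1.416) + Φ(-5.336) = 0.9216 + 0.0000 = 0.9216.
Type II error: β = 1 − power = 1 − 0.9216 = 0.0784.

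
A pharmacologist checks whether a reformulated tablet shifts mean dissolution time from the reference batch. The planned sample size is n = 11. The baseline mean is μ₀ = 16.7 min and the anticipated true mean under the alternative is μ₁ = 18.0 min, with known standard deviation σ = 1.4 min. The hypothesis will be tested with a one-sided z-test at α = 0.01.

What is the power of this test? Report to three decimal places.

Power ≈ 0.774

Standardized effect: d = |μ₁ − μ₀| / σ = |18.0 − 16.7| / 1.4 = 0.9286
Noncentrality parameter: λ = d·√n = 0.9286 × √11 = 3.0797
Critical value for a one-sided test at α = 0.01: z_α = 2.326.
Power = P(Z > 2.326 − λ) = Φ(0.753) = 0.7744.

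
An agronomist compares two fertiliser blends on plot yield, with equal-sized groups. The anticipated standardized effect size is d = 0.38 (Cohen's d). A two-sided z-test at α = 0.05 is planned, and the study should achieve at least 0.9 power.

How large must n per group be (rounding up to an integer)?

n = 146 per group

Set Φ(δ − 1.960) = 0.9; then δ − 1.960 = Φ⁻¹(0.9) = 1.282, giving δ = 3.242.
(The Φ(−δ − z_{α/2}) term is vanishingly small for δ > 0 and is dropped in the standard sample-size formula.)
δ = d·√(n/2) ⇒ n = 2(δ/d)² = 2 × (3.242 / 0.38)² = 145.53.
Rounding up, n = 146 per group.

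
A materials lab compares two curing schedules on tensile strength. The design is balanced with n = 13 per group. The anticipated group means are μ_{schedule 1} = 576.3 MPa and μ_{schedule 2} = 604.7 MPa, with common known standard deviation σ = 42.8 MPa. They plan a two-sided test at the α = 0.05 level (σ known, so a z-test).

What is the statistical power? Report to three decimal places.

Standardized effect: d = |μ_{schedule 1} − μ_{schedule 2}| / σ = |576.3 − 604.7| / 42.8 = 0.6636
Noncentrality parameter: δ = d·√(n/2) = 0.6636 × √(13/2) = 1.6917
Two-sided α = 0.05 → critical value z_{0.025} = 1.960.
Power = Φ(δ − 1.960) + Φ(−δ − 1.960) = Φ(-0.268) + Φ(-3.652) = 0.3943 + 0.0001 = 0.3944.

Power ≈ 0.394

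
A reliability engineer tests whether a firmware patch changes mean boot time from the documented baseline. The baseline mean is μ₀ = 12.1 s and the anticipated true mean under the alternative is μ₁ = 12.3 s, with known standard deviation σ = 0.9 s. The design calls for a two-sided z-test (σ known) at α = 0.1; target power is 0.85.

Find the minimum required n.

n = 146

Standardized effect: d = |μ₁ − μ₀| / σ = |12.3 − 12.1| / 0.9 = 0.2222
Set Φ(δ − 1.645) = 0.85; then δ − 1.645 = Φ⁻¹(0.85) = 1.036, giving δ = 2.681.
(Ignoring the negligible lower-tail rejection probability gives the usual closed-form inversion.)
δ = d·√n ⇒ n = (δ/d)² = (2.681 / 0.2222)² = 145.58.
Round up to the next whole unit.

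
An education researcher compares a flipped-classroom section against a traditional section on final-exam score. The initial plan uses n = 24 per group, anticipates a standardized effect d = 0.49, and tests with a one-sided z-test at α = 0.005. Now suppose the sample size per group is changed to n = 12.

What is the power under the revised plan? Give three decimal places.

Power ≈ 0.084

With n = 12 per group: δ = d·√(n/2) = 0.49 × √(12/2) = 1.2002. Critical value z_{0.005} = 2.576.
Revised power = Φ(δ − 2.576) = Φ(-1.376) = 0.0845.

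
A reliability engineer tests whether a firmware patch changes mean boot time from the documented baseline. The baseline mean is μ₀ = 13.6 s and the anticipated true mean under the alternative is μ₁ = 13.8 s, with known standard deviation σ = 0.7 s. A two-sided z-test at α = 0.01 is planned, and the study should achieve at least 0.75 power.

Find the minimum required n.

Standardized effect: d = |μ₁ − μ₀| / σ = |13.8 − 13.6| / 0.7 = 0.2857
For power 0.75 need Φ(δ − z_{0.005}) = 0.75, so δ = z_{0.005} + z_{0.25} = 2.576 + 0.674 = 3.250.
(The Φ(−δ − z_{α/2}) term is vanishingly small for δ > 0 and is dropped in the standard sample-size formula.)
δ = d·√n ⇒ n = (δ/d)² = (3.250 / 0.2857)² = 129.42.
Rounding up, n = 130.

n = 130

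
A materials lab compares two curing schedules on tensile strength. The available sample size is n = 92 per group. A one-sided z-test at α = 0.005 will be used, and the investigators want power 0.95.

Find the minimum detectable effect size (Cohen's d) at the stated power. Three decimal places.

Need Φ(δ − 2.576) = 0.95, so δ = 2.576 + 1.645 = 4.221.
δ = d·√(n/2) ⇒ d = δ/√(n/2) = 4.221/√(92/2) = 0.6223.

d ≈ 0.622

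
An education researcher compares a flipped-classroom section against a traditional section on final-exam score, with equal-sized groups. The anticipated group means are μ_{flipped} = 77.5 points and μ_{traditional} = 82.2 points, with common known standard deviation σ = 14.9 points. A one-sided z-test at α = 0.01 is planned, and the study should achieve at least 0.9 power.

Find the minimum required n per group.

Standardized effect: d = |μ_{flipped} − μ_{traditional}| / σ = |77.5 − 82.2| / 14.9 = 0.3154
Set Φ(δ − 2.326) = 0.9; then δ − 2.326 = Φ⁻¹(0.9) = 1.282, giving δ = 3.608.
δ = d·√(n/2) ⇒ n = 2(δ/d)² = 2 × (3.608 / 0.3154)² = 261.65.
Round up to the next whole unit.

n = 262 per group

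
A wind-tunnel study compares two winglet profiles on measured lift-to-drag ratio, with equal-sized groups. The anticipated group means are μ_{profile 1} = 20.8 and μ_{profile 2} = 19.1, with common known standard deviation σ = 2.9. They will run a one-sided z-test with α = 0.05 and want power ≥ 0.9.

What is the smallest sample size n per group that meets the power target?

Standardized effect: d = |μ_{profile 1} − μ_{profile 2}| / σ = |20.8 − 19.1| / 2.9 = 0.5862
Set Φ(δ − 1.645) = 0.9; then δ − 1.645 = Φ⁻¹(0.9) = 1.282, giving δ = 2.926.
δ = d·√(n/2) ⇒ n = 2(δ/d)² = 2 × (2.926 / 0.5862)² = 49.84.
Rounding up, n = 50 per group.

n = 50 per group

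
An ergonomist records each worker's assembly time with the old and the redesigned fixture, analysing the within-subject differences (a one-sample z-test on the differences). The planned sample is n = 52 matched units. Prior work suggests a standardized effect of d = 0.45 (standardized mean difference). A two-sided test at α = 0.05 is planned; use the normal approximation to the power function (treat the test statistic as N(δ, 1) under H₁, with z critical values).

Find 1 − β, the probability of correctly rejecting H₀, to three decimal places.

Power ≈ 0.901

Noncentrality parameter: δ = d·√n = 0.45 × √52 = 3.2450
Critical value for a two-sided test at α = 0.05: z_{α/2} = 1.960.
Power = Φ(δ − 1.960) + Φ(−δ − 1.960) = Φ(1.285) + Φ(-5.205) = 0.9006 + 0.0000 = 0.9006.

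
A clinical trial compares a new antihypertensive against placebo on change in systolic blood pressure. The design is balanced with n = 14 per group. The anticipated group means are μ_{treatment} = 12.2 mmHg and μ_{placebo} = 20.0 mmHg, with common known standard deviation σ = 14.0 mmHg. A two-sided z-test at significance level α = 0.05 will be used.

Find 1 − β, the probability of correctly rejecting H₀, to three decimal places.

Power ≈ 0.314

Standardized effect: d = |μ_{treatment} − μ_{placebo}| / σ = |12.2 − 20.0| / 14.0 = 0.5571
Noncentrality parameter: λ = d·√(n/2) = 0.5571 × √(14/2) = 1.4741
Critical value for a two-sided test at α = 0.05: z_{α/2} = 1.960.
Power = Φ(λ − 1.960) + Φ(−λ − 1.960) = Φ(-0.486) + Φ(-3.434) = 0.3135 + 0.0003 = 0.3138.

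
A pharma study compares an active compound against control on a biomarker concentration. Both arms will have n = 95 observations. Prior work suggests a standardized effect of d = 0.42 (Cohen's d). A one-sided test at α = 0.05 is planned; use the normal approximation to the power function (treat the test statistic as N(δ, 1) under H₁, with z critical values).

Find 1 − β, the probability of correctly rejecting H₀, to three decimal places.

Noncentrality parameter: δ = d·√(n/2) = 0.42 × √(95/2) = 2.8947
One-sided α = 0.05 → critical value z_{0.05} = 1.645.
Power = P(Z > 1.645 − δ) = Φ(1.250) = 0.8943.

Power ≈ 0.894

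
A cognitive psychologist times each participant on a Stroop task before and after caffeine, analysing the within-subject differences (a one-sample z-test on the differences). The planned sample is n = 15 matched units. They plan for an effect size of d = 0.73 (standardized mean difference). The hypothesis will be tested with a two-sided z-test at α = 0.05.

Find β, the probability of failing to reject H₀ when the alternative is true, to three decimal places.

Noncentrality parameter: λ = d·√n = 0.73 × √15 = 2.8273
Critical value for a two-sided test at α = 0.05: z_{α/2} = 1.960.
Power = Φ(λ − 1.960) + Φ(−λ − 1.960) = Φ(0.867) + Φ(-4.787) = 0.8071 + 0.0000 = 0.8071.
Type II error: β = 1 − power = 1 − 0.8071 = 0.1929.

β ≈ 0.193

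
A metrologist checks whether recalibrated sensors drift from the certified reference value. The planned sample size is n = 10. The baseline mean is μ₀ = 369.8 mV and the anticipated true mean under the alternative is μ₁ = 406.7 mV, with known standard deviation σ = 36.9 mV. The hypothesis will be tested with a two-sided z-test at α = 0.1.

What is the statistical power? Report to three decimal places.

Power ≈ 0.935

Standardized effect: d = |μ₁ − μ₀| / σ = |406.7 − 369.8| / 36.9 = 1.0000
Noncentrality parameter: δ = d·√n = 1.0000 × √10 = 3.1623
Two-sided α = 0.1 → critical value z_{0.05} = 1.645.
Power = Φ(δ − 1.645) + Φ(−δ − 1.645) = Φ(1.517) + Φ(-4.807) = 0.9354 + 0.0000 = 0.9354.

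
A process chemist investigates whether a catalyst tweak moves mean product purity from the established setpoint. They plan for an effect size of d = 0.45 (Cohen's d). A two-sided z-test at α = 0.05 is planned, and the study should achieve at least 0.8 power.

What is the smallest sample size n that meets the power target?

For power 0.8 need Φ(δ − z_{0.025}) = 0.8, so δ = z_{0.025} + z_{0.20} = 1.960 + 0.842 = 2.802.
(For δ > 0 the lower-tail rejection region contributes negligibly to power, so the one-term inversion is standard.)
δ = d·√n ⇒ n = (δ/d)² = (2.802 / 0.45)² = 38.76.
Rounding up, n = 39.

n = 39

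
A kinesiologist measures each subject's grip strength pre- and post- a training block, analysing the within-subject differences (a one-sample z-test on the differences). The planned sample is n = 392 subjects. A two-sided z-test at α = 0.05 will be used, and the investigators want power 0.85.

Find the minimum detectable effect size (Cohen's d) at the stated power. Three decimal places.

Need Φ(δ − 1.960) = 0.85, so δ = 1.960 + 1.036 = 2.996.
(The second rejection-region term Φ(−δ − z_{α/2}) is negligible and dropped.)
δ = d·√n ⇒ d = δ/√n = 2.996/√392 = 0.1513.

d ≈ 0.151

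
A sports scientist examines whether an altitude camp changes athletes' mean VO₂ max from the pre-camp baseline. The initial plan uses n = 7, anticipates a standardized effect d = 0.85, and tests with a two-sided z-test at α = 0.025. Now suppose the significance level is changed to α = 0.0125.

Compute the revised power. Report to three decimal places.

Power ≈ 0.402

δ = d·√n = 0.85 × √7 = 2.2489 (unchanged). New critical value: z_{0.0063} = 2.498.
Revised power = Φ(δ − 2.498) + Φ(−δ − 2.498) = Φ(-0.249) + Φ(-4.747) = 0.4018 + 0.0000 = 0.4018.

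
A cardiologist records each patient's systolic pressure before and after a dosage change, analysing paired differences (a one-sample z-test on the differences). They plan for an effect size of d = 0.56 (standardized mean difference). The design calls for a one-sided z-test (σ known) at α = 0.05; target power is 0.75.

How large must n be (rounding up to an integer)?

n = 18

For power 0.75 need Φ(δ − z_{0.05}) = 0.75, so δ = z_{0.05} + z_{0.25} = 1.645 + 0.674 = 2.319.
δ = d·√n ⇒ n = (δ/d)² = (2.319 / 0.56)² = 17.15.
Round up to the next whole unit.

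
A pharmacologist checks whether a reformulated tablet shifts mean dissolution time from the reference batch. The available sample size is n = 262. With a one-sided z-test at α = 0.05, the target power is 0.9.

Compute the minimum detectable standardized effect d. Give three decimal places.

Required noncentrality: δ = z_{0.05} + z_{0.10} = 1.645 + 1.282 = 2.926.
δ = d·√n ⇒ d = δ/√n = 2.926/√262 = 0.1808.

d ≈ 0.181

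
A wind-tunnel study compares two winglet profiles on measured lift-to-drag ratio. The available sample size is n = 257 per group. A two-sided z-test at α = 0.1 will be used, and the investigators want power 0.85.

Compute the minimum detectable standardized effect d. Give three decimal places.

Required noncentrality: δ = z_{0.05} + z_{0.15} = 1.645 + 1.036 = 2.681.
(Lower-tail contribution to power is negligible for δ > 0.)
δ = d·√(n/2) ⇒ d = δ/√(n/2) = 2.681/√(257/2) = 0.2365.

d ≈ 0.237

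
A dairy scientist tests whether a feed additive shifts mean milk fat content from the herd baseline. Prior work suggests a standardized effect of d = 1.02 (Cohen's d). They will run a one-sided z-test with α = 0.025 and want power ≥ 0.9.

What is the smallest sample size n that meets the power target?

Set Φ(δ − 1.960) = 0.9; then δ − 1.960 = Φ⁻¹(0.9) = 1.282, giving δ = 3.242.
δ = d·√n ⇒ n = (δ/d)² = (3.242 / 1.02)² = 10.10.
Rounding up, n = 11.

n = 11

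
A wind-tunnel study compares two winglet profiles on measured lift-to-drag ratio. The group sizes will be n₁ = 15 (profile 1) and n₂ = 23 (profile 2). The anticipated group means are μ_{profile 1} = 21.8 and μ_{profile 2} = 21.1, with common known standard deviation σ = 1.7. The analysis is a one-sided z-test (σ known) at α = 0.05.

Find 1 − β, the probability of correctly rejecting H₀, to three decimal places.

Standardized effect: d = |μ_{profile 1} − μ_{profile 2}| / σ = |21.8 − 21.1| / 1.7 = 0.4118
Noncentrality parameter: δ = d / √(1/n₁ + 1/n₂) = 0.4118 / √(1/15 + 1/23) = 1.2407
One-sided α = 0.05 → critical value z_{0.05} = 1.645.
Power = Φ(δ − 1.645) = Φ(-0.404) = 0.3430.

Power ≈ 0.343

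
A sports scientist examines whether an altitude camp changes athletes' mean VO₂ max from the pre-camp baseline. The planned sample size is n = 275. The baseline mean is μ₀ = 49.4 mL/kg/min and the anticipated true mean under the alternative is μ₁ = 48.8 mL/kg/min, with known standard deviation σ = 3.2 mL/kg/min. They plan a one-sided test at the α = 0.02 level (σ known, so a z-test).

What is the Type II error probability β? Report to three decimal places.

β ≈ 0.146

Standardized effect: d = |μ₁ − μ₀| / σ = |48.8 − 49.4| / 3.2 = 0.1875
Noncentrality parameter: λ = d·√n = 0.1875 × √275 = 3.1093
One-sided α = 0.02 → critical value z_{0.02} = 2.054.
Power = Φ(λ − 2.054) = Φ(1.056) = 0.8544.
Type II error: β = 1 − power = 1 − 0.8544 = 0.1456.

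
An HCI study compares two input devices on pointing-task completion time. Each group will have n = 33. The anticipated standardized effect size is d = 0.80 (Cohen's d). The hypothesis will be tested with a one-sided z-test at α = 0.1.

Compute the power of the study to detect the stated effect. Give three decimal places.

Noncentrality parameter: δ = d·√(n/2) = 0.80 × √(33/2) = 3.2496
One-sided α = 0.1 → critical value z_{0.1} = 1.282.
Power = P(Z > 1.282 − δ) = Φ(1.968) = 0.9755.

Power ≈ 0.975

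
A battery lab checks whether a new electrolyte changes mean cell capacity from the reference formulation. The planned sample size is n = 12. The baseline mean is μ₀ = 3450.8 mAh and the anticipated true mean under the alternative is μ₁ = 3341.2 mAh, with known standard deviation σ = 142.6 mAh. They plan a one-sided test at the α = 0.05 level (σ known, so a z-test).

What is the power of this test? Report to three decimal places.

Power ≈ 0.846

Standardized effect: d = |μ₁ − μ₀| / σ = |3341.2 − 3450.8| / 142.6 = 0.7686
Noncentrality parameter: δ = d·√n = 0.7686 × √12 = 2.6625
One-sided α = 0.05 → critical value z_{0.05} = 1.645.
Power = Φ(δ − 1.645) = Φ(1.018) = 0.8456.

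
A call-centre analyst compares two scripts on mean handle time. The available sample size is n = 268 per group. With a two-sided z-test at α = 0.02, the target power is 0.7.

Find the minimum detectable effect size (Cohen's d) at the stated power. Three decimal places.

d ≈ 0.246

Need Φ(δ − 2.326) = 0.7, so δ = 2.326 + 0.524 = 2.851.
(Lower-tail contribution to power is negligible for δ > 0.)
δ = d·√(n/2) ⇒ d = δ/√(n/2) = 2.851/√(268/2) = 0.2463.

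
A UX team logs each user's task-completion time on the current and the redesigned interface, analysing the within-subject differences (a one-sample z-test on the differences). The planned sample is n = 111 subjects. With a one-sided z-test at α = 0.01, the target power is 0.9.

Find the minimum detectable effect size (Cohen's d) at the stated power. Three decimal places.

d ≈ 0.342

Required noncentrality: δ = z_{0.01} + z_{0.10} = 2.326 + 1.282 = 3.608.
δ = d·√n ⇒ d = δ/√n = 3.608/√111 = 0.3424.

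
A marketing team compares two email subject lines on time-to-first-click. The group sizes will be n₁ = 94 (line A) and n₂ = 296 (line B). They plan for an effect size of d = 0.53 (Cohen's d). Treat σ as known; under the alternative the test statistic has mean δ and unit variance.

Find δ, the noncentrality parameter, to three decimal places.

δ ≈ 4.477

δ = d / √(1/n₁ + 1/n₂) = 0.53 / √(1/94 + 1/296) = 4.4767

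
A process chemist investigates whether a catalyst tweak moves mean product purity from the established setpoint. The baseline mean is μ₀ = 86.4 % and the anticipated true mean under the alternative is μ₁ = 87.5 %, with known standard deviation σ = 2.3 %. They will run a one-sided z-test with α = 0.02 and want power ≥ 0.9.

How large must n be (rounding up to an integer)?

Standardized effect: d = |μ₁ − μ₀| / σ = |87.5 − 86.4| / 2.3 = 0.4783
For power 0.9 need Φ(δ − z_{0.02}) = 0.9, so δ = z_{0.02} + z_{0.10} = 2.054 + 1.282 = 3.335.
δ = d·√n ⇒ n = (δ/d)² = (3.335 / 0.4783)² = 48.63.
Round up to the next whole unit.

n = 49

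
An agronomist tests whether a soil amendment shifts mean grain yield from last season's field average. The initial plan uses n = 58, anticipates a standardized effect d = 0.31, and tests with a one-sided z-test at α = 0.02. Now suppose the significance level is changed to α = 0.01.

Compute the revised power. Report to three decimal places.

Power ≈ 0.514

δ = d·√n = 0.31 × √58 = 2.3609 (unchanged). New critical value: z_{0.01} = 2.326.
Revised power = Φ(δ − 2.326) = Φ(0.035) = 0.5138.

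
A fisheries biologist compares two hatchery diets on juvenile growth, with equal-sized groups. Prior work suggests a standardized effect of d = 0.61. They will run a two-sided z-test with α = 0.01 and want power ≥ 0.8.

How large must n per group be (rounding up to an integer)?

For power 0.8 need Φ(δ − z_{0.005}) = 0.8, so δ = z_{0.005} + z_{0.20} = 2.576 + 0.842 = 3.417.
(For δ > 0 the lower-tail rejection region contributes negligibly to power, so the one-term inversion is standard.)
δ = d·√(n/2) ⇒ n = 2(δ/d)² = 2 × (3.417 / 0.61)² = 62.77.
Round up to the next whole unit.

n = 63 per group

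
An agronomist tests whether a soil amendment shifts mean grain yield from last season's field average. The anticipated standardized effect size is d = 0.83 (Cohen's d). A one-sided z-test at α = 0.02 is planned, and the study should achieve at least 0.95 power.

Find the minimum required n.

n = 20

For power 0.95 need Φ(δ − z_{0.02}) = 0.95, so δ = z_{0.02} + z_{0.05} = 2.054 + 1.645 = 3.699.
δ = d·√n ⇒ n = (δ/d)² = (3.699 / 0.83)² = 19.86.
Round up to the next whole unit.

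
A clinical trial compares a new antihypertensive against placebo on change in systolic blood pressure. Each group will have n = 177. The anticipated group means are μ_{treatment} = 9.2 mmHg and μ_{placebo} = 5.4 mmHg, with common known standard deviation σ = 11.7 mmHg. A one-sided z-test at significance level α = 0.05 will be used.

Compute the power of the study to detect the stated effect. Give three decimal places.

Standardized effect: d = |μ_{treatment} − μ_{placebo}| / σ = |9.2 − 5.4| / 11.7 = 0.3248
Noncentrality parameter: δ = d·√(n/2) = 0.3248 × √(177/2) = 3.0554
Critical value for a one-sided test at α = 0.05: z_α = 1.645.
Power = P(Z > 1.645 − δ) = Φ(1.411) = 0.9208.

Power ≈ 0.921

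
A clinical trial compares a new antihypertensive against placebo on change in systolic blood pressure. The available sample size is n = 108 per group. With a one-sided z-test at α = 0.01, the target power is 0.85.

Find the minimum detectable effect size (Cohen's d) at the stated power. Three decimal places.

d ≈ 0.458

Required noncentrality: δ = z_{0.01} + z_{0.15} = 2.326 + 1.036 = 3.363.
δ = d·√(n/2) ⇒ d = δ/√(n/2) = 3.363/√(108/2) = 0.4576.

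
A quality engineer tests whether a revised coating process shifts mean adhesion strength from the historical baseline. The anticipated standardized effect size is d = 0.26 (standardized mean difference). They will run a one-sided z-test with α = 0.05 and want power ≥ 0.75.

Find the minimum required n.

n = 80

Set Φ(δ − 1.645) = 0.75; then δ − 1.645 = Φ⁻¹(0.75) = 0.674, giving δ = 2.319.
δ = d·√n ⇒ n = (δ/d)² = (2.319 / 0.26)² = 79.58.
Rounding up, n = 80.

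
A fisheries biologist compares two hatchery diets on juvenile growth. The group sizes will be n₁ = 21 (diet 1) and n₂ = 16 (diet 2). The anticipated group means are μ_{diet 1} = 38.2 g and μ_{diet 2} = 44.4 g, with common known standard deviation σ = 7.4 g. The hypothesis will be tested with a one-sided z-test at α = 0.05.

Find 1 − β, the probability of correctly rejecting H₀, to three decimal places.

Standardized effect: d = |μ_{diet 1} − μ_{diet 2}| / σ = |38.2 − 44.4| / 7.4 = 0.8378
Noncentrality parameter: δ = d / √(1/n₁ + 1/n₂) = 0.8378 / √(1/21 + 1/16) = 2.5248
One-sided α = 0.05 → critical value z_{0.05} = 1.645.
Power = P(Z > 1.645 − δ) = Φ(0.880) = 0.8106.

Power ≈ 0.811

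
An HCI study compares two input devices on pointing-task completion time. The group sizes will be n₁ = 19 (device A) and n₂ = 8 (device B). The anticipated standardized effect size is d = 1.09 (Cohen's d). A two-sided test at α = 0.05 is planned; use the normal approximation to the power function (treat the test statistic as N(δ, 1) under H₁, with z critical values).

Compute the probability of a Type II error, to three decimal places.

Noncentrality parameter: δ = d / √(1/n₁ + 1/n₂) = 1.09 / √(1/19 + 1/8) = 2.5862
Critical value for a two-sided test at α = 0.05: z_{α/2} = 1.960.
Power = Φ(δ − 1.960) + Φ(−δ − 1.960) = Φ(0.626) + Φ(-4.546) = 0.7344 + 0.0000 = 0.7344.
Type II error: β = 1 − power = 1 − 0.7344 = 0.2656.

β ≈ 0.266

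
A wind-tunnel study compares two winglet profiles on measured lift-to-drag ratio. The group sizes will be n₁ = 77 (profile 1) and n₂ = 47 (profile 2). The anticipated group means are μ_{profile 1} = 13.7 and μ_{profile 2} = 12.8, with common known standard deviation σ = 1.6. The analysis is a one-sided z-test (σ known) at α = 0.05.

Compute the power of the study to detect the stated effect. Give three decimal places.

Standardized effect: d = |μ_{profile 1} − μ_{profile 2}| / σ = |13.7 − 12.8| / 1.6 = 0.5625
Noncentrality parameter: δ = d / √(1/n₁ + 1/n₂) = 0.5625 / √(1/77 + 1/47) = 3.0388
Critical value for a one-sided test at α = 0.05: z_α = 1.645.
Power = P(Z > 1.645 − δ) = Φ(1.394) = 0.9183.

Power ≈ 0.918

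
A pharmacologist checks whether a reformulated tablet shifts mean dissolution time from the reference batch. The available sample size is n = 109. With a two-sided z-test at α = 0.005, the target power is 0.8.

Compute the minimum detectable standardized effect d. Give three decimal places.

d ≈ 0.349

Required noncentrality: δ = z_{0.0025} + z_{0.20} = 2.807 + 0.842 = 3.649.
(Lower-tail contribution to power is negligible for δ > 0.)
δ = d·√n ⇒ d = δ/√n = 3.649/√109 = 0.3495.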